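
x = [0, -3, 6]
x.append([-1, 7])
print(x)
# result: [0, -3, 6, [-1, 7]]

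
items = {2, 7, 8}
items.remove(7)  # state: {2, 8}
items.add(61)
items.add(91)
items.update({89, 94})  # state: {2, 8, 61, 89, 91, 94}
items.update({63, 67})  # {2, 8, 61, 63, 67, 89, 91, 94}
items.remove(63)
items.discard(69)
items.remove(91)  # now {2, 8, 61, 67, 89, 94}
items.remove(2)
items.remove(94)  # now {8, 61, 67, 89}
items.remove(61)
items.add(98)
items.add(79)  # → {8, 67, 79, 89, 98}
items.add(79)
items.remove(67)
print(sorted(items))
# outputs [8, 79, 89, 98]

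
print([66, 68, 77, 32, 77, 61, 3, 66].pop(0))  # 66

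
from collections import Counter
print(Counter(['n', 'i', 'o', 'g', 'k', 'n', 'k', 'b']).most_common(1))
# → [('n', 2)]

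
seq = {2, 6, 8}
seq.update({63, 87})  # {2, 6, 8, 63, 87}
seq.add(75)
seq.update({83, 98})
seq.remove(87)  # {2, 6, 8, 63, 75, 83, 98}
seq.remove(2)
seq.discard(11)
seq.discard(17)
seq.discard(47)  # {6, 8, 63, 75, 83, 98}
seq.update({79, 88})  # {6, 8, 63, 75, 79, 83, 88, 98}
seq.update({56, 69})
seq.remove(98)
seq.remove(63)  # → {6, 8, 56, 69, 75, 79, 83, 88}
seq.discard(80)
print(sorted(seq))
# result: [6, 8, 56, 69, 75, 79, 83, 88]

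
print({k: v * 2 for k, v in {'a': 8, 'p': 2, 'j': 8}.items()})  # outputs {'a': 16, 'p': 4, 'j': 16}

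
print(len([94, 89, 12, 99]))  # 4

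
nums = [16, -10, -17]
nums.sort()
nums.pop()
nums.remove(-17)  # [-10]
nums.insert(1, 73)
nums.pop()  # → 73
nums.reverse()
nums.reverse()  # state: [-10]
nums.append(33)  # [-10, 33]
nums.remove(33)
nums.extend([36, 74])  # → [-10, 36, 74]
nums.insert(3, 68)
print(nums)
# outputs [-10, 36, 74, 68]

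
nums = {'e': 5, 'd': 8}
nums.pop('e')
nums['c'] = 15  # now {'d': 8, 'c': 15}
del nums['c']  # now {'d': 8}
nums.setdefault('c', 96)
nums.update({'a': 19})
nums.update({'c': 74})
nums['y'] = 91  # {'d': 8, 'c': 74, 'a': 19, 'y': 91}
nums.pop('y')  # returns 91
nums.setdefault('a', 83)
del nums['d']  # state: {'c': 74, 'a': 19}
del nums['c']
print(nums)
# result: {'a': 19}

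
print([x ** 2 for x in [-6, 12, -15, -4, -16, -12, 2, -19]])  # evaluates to [36, 144, 225, 16, 256, 144, 4, 361]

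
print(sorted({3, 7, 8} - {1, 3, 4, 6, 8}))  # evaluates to [7]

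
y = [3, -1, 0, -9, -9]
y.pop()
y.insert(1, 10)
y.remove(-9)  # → [3, 10, -1, 0]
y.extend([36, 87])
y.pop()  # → 87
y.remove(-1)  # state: [3, 10, 0, 36]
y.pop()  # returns 36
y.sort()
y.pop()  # 10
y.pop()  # 3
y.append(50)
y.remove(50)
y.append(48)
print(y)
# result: [0, 48]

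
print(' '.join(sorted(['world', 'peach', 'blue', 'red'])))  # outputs blue peach red world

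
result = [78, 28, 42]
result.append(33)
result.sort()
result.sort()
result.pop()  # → 78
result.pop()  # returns 42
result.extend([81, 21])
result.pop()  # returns 21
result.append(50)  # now [28, 33, 81, 50]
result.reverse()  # [50, 81, 33, 28]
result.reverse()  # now [28, 33, 81, 50]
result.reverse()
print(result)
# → [50, 81, 33, 28]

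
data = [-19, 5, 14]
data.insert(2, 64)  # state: [-19, 5, 64, 14]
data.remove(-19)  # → [5, 64, 14]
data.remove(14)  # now [5, 64]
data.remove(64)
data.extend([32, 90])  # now [5, 32, 90]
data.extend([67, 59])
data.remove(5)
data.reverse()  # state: [59, 67, 90, 32]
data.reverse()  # [32, 90, 67, 59]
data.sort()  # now [32, 59, 67, 90]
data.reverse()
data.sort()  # [32, 59, 67, 90]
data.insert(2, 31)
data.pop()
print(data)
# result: [32, 59, 31, 67]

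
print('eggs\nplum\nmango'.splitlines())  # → ['eggs', 'plum', 'mango']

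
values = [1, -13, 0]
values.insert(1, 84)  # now [1, 84, -13, 0]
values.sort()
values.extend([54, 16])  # [-13, 0, 1, 84, 54, 16]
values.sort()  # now [-13, 0, 1, 16, 54, 84]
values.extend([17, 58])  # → [-13, 0, 1, 16, 54, 84, 17, 58]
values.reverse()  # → [58, 17, 84, 54, 16, 1, 0, -13]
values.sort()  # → [-13, 0, 1, 16, 17, 54, 58, 84]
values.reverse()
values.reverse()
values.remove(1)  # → [-13, 0, 16, 17, 54, 58, 84]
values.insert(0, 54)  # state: [54, -13, 0, 16, 17, 54, 58, 84]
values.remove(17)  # [54, -13, 0, 16, 54, 58, 84]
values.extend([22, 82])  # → [54, -13, 0, 16, 54, 58, 84, 22, 82]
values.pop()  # 82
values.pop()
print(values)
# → [54, -13, 0, 16, 54, 58, 84]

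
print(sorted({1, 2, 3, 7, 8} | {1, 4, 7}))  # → [1, 2, 3, 4, 7, 8]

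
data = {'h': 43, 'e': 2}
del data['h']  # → {'e': 2}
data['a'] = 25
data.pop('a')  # 25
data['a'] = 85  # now {'e': 2, 'a': 85}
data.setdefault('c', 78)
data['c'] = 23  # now {'e': 2, 'a': 85, 'c': 23}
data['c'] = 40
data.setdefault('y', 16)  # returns 16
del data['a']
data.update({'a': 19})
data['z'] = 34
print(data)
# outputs {'e': 2, 'c': 40, 'y': 16, 'a': 19, 'z': 34}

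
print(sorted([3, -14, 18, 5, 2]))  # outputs [-14, 2, 3, 5, 18]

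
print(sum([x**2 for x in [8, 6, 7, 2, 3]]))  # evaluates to 162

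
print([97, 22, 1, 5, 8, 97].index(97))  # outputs 0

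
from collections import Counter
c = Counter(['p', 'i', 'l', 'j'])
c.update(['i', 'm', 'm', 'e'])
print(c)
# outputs Counter({'i': 2, 'm': 2, 'p': 1, 'l': 1, 'j': 1, 'e': 1})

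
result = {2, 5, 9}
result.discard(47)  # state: {2, 5, 9}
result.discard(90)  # {2, 5, 9}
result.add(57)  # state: {2, 5, 9, 57}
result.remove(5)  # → {2, 9, 57}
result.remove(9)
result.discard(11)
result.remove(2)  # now {57}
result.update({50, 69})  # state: {50, 57, 69}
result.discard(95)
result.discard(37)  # {50, 57, 69}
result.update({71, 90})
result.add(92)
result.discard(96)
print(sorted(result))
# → [50, 57, 69, 71, 90, 92]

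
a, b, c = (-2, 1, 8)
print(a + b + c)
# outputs 7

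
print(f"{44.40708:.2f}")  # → 44.41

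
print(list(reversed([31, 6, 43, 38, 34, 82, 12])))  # [12, 82, 34, 38, 43, 6, 31]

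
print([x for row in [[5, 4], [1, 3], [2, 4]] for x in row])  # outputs [5, 4, 1, 3, 2, 4]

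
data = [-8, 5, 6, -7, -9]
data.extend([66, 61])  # [-8, 5, 6, -7, -9, 66, 61]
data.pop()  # 61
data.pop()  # 66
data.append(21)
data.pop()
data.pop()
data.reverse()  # [-7, 6, 5, -8]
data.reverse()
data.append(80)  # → [-8, 5, 6, -7, 80]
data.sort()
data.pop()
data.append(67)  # [-8, -7, 5, 6, 67]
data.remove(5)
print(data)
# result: [-8, -7, 6, 67]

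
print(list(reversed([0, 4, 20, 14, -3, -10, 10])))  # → [10, -10, -3, 14, 20, 4, 0]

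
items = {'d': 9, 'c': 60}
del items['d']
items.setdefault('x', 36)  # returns 36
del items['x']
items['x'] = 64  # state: {'c': 60, 'x': 64}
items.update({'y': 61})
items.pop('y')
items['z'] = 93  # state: {'c': 60, 'x': 64, 'z': 93}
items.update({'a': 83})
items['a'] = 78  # {'c': 60, 'x': 64, 'z': 93, 'a': 78}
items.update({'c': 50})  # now {'c': 50, 'x': 64, 'z': 93, 'a': 78}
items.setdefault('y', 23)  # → 23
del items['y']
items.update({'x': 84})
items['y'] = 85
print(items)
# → {'c': 50, 'x': 84, 'z': 93, 'a': 78, 'y': 85}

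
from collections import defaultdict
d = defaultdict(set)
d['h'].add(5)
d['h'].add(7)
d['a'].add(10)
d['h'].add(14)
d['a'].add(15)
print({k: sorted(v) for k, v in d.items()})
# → {'h': [5, 7, 14], 'a': [10, 15]}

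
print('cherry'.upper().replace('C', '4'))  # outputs 4HERRY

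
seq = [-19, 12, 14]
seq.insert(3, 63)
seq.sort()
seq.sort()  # [-19, 12, 14, 63]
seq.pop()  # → 63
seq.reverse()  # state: [14, 12, -19]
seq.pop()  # -19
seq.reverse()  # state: [12, 14]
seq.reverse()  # [14, 12]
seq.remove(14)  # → [12]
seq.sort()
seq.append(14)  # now [12, 14]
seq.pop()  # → 14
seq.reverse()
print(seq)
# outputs [12]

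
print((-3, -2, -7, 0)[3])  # 0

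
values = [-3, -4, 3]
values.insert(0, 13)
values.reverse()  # [3, -4, -3, 13]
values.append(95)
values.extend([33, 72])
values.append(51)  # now [3, -4, -3, 13, 95, 33, 72, 51]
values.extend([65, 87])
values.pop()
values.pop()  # 65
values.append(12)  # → [3, -4, -3, 13, 95, 33, 72, 51, 12]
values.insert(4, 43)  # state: [3, -4, -3, 13, 43, 95, 33, 72, 51, 12]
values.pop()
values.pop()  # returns 51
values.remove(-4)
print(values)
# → [3, -3, 13, 43, 95, 33, 72]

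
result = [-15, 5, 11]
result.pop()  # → 11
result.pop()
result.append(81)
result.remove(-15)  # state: [81]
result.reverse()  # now [81]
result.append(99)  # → [81, 99]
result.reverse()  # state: [99, 81]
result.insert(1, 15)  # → [99, 15, 81]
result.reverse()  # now [81, 15, 99]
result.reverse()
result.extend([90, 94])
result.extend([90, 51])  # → [99, 15, 81, 90, 94, 90, 51]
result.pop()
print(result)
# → [99, 15, 81, 90, 94, 90]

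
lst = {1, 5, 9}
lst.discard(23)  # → {1, 5, 9}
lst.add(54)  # {1, 5, 9, 54}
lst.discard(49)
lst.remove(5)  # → {1, 9, 54}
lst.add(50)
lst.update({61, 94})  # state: {1, 9, 50, 54, 61, 94}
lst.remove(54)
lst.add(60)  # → {1, 9, 50, 60, 61, 94}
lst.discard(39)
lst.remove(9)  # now {1, 50, 60, 61, 94}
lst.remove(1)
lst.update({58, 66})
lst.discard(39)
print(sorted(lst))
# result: [50, 58, 60, 61, 66, 94]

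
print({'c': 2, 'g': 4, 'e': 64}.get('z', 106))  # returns 106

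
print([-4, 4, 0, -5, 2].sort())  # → None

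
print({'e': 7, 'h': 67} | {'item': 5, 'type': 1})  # {'e': 7, 'h': 67, 'item': 5, 'type': 1}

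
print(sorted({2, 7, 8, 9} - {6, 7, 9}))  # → [2, 8]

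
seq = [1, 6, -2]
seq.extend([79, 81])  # [1, 6, -2, 79, 81]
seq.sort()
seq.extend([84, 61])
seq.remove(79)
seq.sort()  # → [-2, 1, 6, 61, 81, 84]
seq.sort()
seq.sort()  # [-2, 1, 6, 61, 81, 84]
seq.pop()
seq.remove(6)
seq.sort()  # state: [-2, 1, 61, 81]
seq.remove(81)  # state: [-2, 1, 61]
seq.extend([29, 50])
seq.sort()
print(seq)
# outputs [-2, 1, 29, 50, 61]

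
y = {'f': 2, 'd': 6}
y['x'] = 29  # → {'f': 2, 'd': 6, 'x': 29}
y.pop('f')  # 2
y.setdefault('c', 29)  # 29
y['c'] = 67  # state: {'d': 6, 'x': 29, 'c': 67}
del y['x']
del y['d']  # {'c': 67}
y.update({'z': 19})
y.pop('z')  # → 19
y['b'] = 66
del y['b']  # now {'c': 67}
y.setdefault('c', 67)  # 67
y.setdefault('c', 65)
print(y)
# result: {'c': 67}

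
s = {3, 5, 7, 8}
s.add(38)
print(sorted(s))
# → [3, 5, 7, 8, 38]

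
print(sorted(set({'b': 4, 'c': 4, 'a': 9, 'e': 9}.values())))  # [4, 9]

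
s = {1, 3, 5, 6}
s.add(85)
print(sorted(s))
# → [1, 3, 5, 6, 85]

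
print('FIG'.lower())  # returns fig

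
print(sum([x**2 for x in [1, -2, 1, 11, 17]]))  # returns 416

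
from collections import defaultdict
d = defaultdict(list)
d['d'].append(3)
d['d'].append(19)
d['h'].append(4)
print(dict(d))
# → {'d': [3, 19], 'h': [4]}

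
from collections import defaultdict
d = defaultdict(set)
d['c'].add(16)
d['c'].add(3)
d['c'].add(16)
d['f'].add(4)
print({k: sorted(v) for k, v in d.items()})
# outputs {'c': [3, 16], 'f': [4]}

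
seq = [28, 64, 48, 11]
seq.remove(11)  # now [28, 64, 48]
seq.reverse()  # [48, 64, 28]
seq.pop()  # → 28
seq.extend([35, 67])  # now [48, 64, 35, 67]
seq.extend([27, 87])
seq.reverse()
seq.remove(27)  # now [87, 67, 35, 64, 48]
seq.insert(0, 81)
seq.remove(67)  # [81, 87, 35, 64, 48]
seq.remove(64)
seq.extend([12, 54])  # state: [81, 87, 35, 48, 12, 54]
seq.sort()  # [12, 35, 48, 54, 81, 87]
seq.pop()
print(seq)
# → [12, 35, 48, 54, 81]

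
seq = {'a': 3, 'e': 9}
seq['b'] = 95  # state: {'a': 3, 'e': 9, 'b': 95}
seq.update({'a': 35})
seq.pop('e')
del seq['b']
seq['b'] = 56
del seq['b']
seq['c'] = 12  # {'a': 35, 'c': 12}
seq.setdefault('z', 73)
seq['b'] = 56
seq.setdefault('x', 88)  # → 88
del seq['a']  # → {'c': 12, 'z': 73, 'b': 56, 'x': 88}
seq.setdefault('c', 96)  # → 12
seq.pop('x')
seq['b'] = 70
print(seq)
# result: {'c': 12, 'z': 73, 'b': 70}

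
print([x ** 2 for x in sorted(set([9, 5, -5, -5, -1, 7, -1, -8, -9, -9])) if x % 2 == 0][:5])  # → [64]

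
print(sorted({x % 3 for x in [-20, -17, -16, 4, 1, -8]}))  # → [1, 2]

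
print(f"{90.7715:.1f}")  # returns 90.8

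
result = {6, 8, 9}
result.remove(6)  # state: {8, 9}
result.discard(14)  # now {8, 9}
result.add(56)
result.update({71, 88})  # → {8, 9, 56, 71, 88}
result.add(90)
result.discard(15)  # {8, 9, 56, 71, 88, 90}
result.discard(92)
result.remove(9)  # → {8, 56, 71, 88, 90}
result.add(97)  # {8, 56, 71, 88, 90, 97}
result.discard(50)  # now {8, 56, 71, 88, 90, 97}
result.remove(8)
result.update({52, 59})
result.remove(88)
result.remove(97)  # {52, 56, 59, 71, 90}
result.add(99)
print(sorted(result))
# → [52, 56, 59, 71, 90, 99]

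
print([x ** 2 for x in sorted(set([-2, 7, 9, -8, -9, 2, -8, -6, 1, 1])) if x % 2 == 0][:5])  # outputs [64, 36, 4, 4]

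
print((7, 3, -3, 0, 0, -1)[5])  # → -1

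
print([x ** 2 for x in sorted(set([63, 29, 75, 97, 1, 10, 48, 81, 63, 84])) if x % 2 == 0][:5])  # [100, 2304, 7056]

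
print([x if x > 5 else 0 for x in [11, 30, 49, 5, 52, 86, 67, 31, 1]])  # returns [11, 30, 49, 0, 52, 86, 67, 31, 0]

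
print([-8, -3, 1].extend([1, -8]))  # None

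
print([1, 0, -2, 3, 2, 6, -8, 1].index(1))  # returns 0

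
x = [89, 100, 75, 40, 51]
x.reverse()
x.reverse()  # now [89, 100, 75, 40, 51]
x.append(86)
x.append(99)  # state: [89, 100, 75, 40, 51, 86, 99]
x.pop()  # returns 99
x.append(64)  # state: [89, 100, 75, 40, 51, 86, 64]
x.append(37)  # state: [89, 100, 75, 40, 51, 86, 64, 37]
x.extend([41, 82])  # [89, 100, 75, 40, 51, 86, 64, 37, 41, 82]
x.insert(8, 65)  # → [89, 100, 75, 40, 51, 86, 64, 37, 65, 41, 82]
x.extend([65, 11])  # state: [89, 100, 75, 40, 51, 86, 64, 37, 65, 41, 82, 65, 11]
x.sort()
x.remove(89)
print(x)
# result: [11, 37, 40, 41, 51, 64, 65, 65, 75, 82, 86, 100]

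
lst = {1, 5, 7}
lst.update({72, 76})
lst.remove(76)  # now {1, 5, 7, 72}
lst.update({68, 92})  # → {1, 5, 7, 68, 72, 92}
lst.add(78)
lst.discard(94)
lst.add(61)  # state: {1, 5, 7, 61, 68, 72, 78, 92}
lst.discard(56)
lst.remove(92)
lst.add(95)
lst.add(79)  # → {1, 5, 7, 61, 68, 72, 78, 79, 95}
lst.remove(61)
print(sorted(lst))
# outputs [1, 5, 7, 68, 72, 78, 79, 95]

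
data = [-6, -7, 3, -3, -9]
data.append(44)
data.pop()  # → 44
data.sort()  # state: [-9, -7, -6, -3, 3]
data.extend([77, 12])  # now [-9, -7, -6, -3, 3, 77, 12]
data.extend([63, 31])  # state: [-9, -7, -6, -3, 3, 77, 12, 63, 31]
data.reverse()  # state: [31, 63, 12, 77, 3, -3, -6, -7, -9]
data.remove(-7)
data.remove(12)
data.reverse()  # [-9, -6, -3, 3, 77, 63, 31]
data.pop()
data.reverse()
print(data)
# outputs [63, 77, 3, -3, -6, -9]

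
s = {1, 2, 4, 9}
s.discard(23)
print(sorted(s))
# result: [1, 2, 4, 9]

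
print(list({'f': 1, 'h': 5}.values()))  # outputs [1, 5]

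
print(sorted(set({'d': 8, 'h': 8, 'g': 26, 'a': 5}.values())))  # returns [5, 8, 26]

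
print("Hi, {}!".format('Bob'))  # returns Hi, Bob!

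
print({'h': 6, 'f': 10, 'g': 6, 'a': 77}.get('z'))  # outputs None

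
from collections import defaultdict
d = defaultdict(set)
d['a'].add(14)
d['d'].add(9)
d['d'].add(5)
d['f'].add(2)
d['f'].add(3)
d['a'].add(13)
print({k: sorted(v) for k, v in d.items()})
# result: {'a': [13, 14], 'd': [5, 9], 'f': [2, 3]}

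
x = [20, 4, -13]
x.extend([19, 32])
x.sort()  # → [-13, 4, 19, 20, 32]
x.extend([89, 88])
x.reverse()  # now [88, 89, 32, 20, 19, 4, -13]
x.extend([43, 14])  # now [88, 89, 32, 20, 19, 4, -13, 43, 14]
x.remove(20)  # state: [88, 89, 32, 19, 4, -13, 43, 14]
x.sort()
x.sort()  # [-13, 4, 14, 19, 32, 43, 88, 89]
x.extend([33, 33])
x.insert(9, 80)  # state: [-13, 4, 14, 19, 32, 43, 88, 89, 33, 80, 33]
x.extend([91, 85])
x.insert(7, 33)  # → [-13, 4, 14, 19, 32, 43, 88, 33, 89, 33, 80, 33, 91, 85]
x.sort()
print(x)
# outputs [-13, 4, 14, 19, 32, 33, 33, 33, 43, 80, 85, 88, 89, 91]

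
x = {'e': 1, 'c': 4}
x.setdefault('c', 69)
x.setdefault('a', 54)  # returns 54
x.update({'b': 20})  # {'e': 1, 'c': 4, 'a': 54, 'b': 20}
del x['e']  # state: {'c': 4, 'a': 54, 'b': 20}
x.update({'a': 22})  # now {'c': 4, 'a': 22, 'b': 20}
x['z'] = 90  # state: {'c': 4, 'a': 22, 'b': 20, 'z': 90}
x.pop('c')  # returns 4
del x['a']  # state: {'b': 20, 'z': 90}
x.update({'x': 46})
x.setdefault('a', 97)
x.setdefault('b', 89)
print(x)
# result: {'b': 20, 'z': 90, 'x': 46, 'a': 97}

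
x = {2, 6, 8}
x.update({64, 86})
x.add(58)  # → {2, 6, 8, 58, 64, 86}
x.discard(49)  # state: {2, 6, 8, 58, 64, 86}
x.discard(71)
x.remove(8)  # {2, 6, 58, 64, 86}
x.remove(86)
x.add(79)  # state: {2, 6, 58, 64, 79}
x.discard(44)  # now {2, 6, 58, 64, 79}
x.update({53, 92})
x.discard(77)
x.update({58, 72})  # {2, 6, 53, 58, 64, 72, 79, 92}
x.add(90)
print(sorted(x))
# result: [2, 6, 53, 58, 64, 72, 79, 90, 92]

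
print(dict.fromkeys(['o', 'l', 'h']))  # {'o': None, 'l': None, 'h': None}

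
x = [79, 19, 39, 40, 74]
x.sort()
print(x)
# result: [19, 39, 40, 74, 79]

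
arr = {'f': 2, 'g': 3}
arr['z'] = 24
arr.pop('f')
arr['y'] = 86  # {'g': 3, 'z': 24, 'y': 86}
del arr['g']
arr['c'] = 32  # {'z': 24, 'y': 86, 'c': 32}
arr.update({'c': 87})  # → {'z': 24, 'y': 86, 'c': 87}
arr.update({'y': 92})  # {'z': 24, 'y': 92, 'c': 87}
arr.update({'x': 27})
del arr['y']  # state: {'z': 24, 'c': 87, 'x': 27}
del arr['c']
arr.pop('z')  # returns 24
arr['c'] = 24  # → {'x': 27, 'c': 24}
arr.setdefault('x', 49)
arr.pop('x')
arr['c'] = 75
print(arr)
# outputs {'c': 75}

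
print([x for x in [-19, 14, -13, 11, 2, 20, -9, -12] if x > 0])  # [14, 11, 2, 20]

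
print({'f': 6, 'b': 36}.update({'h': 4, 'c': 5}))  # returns None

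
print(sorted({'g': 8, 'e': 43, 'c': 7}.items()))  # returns [('c', 7), ('e', 43), ('g', 8)]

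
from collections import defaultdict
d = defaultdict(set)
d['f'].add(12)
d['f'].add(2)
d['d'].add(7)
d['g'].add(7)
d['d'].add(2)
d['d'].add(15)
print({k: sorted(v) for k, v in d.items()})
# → {'f': [2, 12], 'd': [2, 7, 15], 'g': [7]}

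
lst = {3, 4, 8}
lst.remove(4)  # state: {3, 8}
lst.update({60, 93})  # {3, 8, 60, 93}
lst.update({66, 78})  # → {3, 8, 60, 66, 78, 93}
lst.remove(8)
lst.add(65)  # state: {3, 60, 65, 66, 78, 93}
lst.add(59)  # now {3, 59, 60, 65, 66, 78, 93}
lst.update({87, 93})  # {3, 59, 60, 65, 66, 78, 87, 93}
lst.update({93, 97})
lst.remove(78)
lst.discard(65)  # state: {3, 59, 60, 66, 87, 93, 97}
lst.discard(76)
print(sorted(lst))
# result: [3, 59, 60, 66, 87, 93, 97]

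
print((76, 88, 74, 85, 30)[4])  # 30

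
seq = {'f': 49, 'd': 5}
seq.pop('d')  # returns 5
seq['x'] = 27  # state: {'f': 49, 'x': 27}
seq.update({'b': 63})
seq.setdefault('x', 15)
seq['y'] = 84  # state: {'f': 49, 'x': 27, 'b': 63, 'y': 84}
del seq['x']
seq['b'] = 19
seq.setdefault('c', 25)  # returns 25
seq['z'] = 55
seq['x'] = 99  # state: {'f': 49, 'b': 19, 'y': 84, 'c': 25, 'z': 55, 'x': 99}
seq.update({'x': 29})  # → {'f': 49, 'b': 19, 'y': 84, 'c': 25, 'z': 55, 'x': 29}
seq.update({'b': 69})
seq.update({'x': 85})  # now {'f': 49, 'b': 69, 'y': 84, 'c': 25, 'z': 55, 'x': 85}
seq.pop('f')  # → 49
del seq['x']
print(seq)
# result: {'b': 69, 'y': 84, 'c': 25, 'z': 55}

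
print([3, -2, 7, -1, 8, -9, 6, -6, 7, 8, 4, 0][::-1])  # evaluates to [0, 4, 8, 7, -6, 6, -9, 8, -1, 7, -2, 3]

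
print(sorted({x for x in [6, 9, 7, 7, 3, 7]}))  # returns [3, 6, 7, 9]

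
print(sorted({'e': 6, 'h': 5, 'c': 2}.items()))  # [('c', 2), ('e', 6), ('h', 5)]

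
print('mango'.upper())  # MANGO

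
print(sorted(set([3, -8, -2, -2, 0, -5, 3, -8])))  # [-8, -5, -2, 0, 3]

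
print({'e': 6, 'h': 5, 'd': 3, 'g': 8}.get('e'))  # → 6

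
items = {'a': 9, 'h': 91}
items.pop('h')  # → 91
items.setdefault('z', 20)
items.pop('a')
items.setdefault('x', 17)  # 17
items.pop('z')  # 20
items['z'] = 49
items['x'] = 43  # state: {'x': 43, 'z': 49}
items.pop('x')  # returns 43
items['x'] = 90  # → {'z': 49, 'x': 90}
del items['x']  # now {'z': 49}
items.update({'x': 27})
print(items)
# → {'z': 49, 'x': 27}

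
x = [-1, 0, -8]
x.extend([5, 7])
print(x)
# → [-1, 0, -8, 5, 7]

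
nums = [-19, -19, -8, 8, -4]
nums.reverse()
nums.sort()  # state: [-19, -19, -8, -4, 8]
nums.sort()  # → [-19, -19, -8, -4, 8]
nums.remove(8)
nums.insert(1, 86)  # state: [-19, 86, -19, -8, -4]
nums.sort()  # [-19, -19, -8, -4, 86]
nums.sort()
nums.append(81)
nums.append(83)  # [-19, -19, -8, -4, 86, 81, 83]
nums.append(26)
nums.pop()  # 26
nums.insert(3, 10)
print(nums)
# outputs [-19, -19, -8, 10, -4, 86, 81, 83]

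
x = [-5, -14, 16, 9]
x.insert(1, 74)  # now [-5, 74, -14, 16, 9]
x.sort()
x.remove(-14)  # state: [-5, 9, 16, 74]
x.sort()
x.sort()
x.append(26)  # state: [-5, 9, 16, 74, 26]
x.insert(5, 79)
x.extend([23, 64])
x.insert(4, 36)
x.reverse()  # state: [64, 23, 79, 26, 36, 74, 16, 9, -5]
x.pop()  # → -5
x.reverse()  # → [9, 16, 74, 36, 26, 79, 23, 64]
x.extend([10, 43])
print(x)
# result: [9, 16, 74, 36, 26, 79, 23, 64, 10, 43]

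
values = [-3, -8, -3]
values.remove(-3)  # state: [-8, -3]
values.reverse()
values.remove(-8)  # [-3]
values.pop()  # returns -3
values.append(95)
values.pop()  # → 95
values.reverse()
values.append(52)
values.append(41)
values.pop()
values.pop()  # 52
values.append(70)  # [70]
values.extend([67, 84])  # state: [70, 67, 84]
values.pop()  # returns 84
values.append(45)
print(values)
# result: [70, 67, 45]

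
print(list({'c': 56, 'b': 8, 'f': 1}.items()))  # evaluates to [('c', 56), ('b', 8), ('f', 1)]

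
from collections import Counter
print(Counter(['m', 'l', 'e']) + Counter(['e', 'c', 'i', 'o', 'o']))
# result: Counter({'e': 2, 'o': 2, 'm': 1, 'l': 1, 'c': 1, 'i': 1})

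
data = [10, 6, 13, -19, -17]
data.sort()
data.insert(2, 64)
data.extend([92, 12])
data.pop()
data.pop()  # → 92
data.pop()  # 13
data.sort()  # [-19, -17, 6, 10, 64]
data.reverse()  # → [64, 10, 6, -17, -19]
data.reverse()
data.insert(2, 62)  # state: [-19, -17, 62, 6, 10, 64]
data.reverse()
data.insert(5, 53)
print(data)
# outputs [64, 10, 6, 62, -17, 53, -19]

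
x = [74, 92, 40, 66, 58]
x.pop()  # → 58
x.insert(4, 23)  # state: [74, 92, 40, 66, 23]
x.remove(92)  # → [74, 40, 66, 23]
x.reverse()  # [23, 66, 40, 74]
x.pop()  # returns 74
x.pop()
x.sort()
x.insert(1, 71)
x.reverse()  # [66, 71, 23]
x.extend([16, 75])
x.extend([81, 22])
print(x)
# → [66, 71, 23, 16, 75, 81, 22]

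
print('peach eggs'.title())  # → Peach Eggs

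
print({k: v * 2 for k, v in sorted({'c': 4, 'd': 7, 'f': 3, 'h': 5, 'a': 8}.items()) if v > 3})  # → {'a': 16, 'c': 8, 'd': 14, 'h': 10}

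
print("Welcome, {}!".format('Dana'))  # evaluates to Welcome, Dana!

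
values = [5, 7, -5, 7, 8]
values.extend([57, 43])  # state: [5, 7, -5, 7, 8, 57, 43]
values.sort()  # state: [-5, 5, 7, 7, 8, 43, 57]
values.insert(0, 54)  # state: [54, -5, 5, 7, 7, 8, 43, 57]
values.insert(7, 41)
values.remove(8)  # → [54, -5, 5, 7, 7, 43, 41, 57]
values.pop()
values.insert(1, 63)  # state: [54, 63, -5, 5, 7, 7, 43, 41]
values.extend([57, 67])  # [54, 63, -5, 5, 7, 7, 43, 41, 57, 67]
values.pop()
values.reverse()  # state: [57, 41, 43, 7, 7, 5, -5, 63, 54]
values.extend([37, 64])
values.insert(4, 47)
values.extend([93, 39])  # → [57, 41, 43, 7, 47, 7, 5, -5, 63, 54, 37, 64, 93, 39]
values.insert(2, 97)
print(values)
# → [57, 41, 97, 43, 7, 47, 7, 5, -5, 63, 54, 37, 64, 93, 39]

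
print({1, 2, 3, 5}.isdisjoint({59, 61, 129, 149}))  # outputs True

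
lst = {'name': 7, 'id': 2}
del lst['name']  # {'id': 2}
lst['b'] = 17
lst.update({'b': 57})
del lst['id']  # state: {'b': 57}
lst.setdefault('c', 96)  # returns 96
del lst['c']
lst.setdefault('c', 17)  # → 17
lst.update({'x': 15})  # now {'b': 57, 'c': 17, 'x': 15}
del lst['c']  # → {'b': 57, 'x': 15}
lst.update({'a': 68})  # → {'b': 57, 'x': 15, 'a': 68}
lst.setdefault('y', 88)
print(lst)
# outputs {'b': 57, 'x': 15, 'a': 68, 'y': 88}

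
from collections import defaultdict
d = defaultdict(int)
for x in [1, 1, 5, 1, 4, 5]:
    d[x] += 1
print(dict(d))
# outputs {1: 3, 5: 2, 4: 1}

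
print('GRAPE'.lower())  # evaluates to grape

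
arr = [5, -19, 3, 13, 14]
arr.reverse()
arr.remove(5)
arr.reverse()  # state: [-19, 3, 13, 14]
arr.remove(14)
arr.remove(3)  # [-19, 13]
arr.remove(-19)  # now [13]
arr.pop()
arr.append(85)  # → [85]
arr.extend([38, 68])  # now [85, 38, 68]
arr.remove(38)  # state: [85, 68]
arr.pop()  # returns 68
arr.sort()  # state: [85]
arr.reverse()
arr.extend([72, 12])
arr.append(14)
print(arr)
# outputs [85, 72, 12, 14]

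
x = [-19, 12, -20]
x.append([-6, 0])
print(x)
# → [-19, 12, -20, [-6, 0]]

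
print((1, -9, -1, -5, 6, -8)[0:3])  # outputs (1, -9, -1)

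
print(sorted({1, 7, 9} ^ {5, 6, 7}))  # [1, 5, 6, 9]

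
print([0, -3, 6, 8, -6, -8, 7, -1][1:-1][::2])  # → [-3, 8, -8]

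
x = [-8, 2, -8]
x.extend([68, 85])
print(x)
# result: [-8, 2, -8, 68, 85]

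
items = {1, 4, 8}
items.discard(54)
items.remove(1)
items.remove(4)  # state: {8}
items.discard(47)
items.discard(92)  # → {8}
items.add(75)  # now {8, 75}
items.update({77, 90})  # {8, 75, 77, 90}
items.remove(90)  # {8, 75, 77}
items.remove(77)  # {8, 75}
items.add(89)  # {8, 75, 89}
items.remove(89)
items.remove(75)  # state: {8}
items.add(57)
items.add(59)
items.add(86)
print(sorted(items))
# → [8, 57, 59, 86]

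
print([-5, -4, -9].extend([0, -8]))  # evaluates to None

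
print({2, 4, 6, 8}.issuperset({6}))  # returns True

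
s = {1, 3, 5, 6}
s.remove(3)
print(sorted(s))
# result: [1, 5, 6]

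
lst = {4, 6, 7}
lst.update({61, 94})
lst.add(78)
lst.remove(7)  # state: {4, 6, 61, 78, 94}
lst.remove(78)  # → {4, 6, 61, 94}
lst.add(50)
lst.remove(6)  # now {4, 50, 61, 94}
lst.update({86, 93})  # {4, 50, 61, 86, 93, 94}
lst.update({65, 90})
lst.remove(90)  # {4, 50, 61, 65, 86, 93, 94}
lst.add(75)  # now {4, 50, 61, 65, 75, 86, 93, 94}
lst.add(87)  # {4, 50, 61, 65, 75, 86, 87, 93, 94}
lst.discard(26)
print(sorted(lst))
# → [4, 50, 61, 65, 75, 86, 87, 93, 94]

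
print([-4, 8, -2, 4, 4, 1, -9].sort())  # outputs None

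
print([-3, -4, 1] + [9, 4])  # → [-3, -4, 1, 9, 4]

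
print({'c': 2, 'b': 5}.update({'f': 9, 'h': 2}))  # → None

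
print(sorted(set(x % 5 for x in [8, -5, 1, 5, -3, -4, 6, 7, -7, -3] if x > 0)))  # [0, 1, 2, 3]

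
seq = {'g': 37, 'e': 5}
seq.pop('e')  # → 5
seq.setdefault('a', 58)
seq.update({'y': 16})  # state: {'g': 37, 'a': 58, 'y': 16}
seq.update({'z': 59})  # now {'g': 37, 'a': 58, 'y': 16, 'z': 59}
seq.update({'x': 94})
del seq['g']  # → {'a': 58, 'y': 16, 'z': 59, 'x': 94}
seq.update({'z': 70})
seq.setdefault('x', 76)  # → 94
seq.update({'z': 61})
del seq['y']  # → {'a': 58, 'z': 61, 'x': 94}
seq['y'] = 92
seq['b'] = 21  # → {'a': 58, 'z': 61, 'x': 94, 'y': 92, 'b': 21}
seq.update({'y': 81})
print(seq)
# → {'a': 58, 'z': 61, 'x': 94, 'y': 81, 'b': 21}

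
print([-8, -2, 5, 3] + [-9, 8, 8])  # [-8, -2, 5, 3, -9, 8, 8]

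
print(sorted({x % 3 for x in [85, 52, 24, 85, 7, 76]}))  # [0, 1]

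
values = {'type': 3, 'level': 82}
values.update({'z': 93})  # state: {'type': 3, 'level': 82, 'z': 93}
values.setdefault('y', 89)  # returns 89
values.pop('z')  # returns 93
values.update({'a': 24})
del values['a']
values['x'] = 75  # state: {'type': 3, 'level': 82, 'y': 89, 'x': 75}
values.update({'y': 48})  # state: {'type': 3, 'level': 82, 'y': 48, 'x': 75}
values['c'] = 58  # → {'type': 3, 'level': 82, 'y': 48, 'x': 75, 'c': 58}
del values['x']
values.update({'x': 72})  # {'type': 3, 'level': 82, 'y': 48, 'c': 58, 'x': 72}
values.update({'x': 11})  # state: {'type': 3, 'level': 82, 'y': 48, 'c': 58, 'x': 11}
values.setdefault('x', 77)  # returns 11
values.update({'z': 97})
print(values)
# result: {'type': 3, 'level': 82, 'y': 48, 'c': 58, 'x': 11, 'z': 97}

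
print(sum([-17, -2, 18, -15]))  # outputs -16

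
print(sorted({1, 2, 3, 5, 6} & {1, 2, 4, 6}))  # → [1, 2, 6]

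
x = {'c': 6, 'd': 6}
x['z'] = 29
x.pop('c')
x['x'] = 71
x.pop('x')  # 71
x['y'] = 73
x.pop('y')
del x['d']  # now {'z': 29}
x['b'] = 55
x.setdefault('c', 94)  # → 94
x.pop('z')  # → 29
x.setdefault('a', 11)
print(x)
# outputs {'b': 55, 'c': 94, 'a': 11}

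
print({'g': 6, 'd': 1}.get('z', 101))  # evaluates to 101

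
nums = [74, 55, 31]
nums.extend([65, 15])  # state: [74, 55, 31, 65, 15]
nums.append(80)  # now [74, 55, 31, 65, 15, 80]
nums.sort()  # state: [15, 31, 55, 65, 74, 80]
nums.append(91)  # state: [15, 31, 55, 65, 74, 80, 91]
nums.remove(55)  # [15, 31, 65, 74, 80, 91]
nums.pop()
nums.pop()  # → 80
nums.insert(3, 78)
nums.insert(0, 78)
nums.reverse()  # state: [74, 78, 65, 31, 15, 78]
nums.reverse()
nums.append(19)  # [78, 15, 31, 65, 78, 74, 19]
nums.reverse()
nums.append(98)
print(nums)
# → [19, 74, 78, 65, 31, 15, 78, 98]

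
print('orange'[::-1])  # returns egnaro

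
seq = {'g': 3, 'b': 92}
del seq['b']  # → {'g': 3}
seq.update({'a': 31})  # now {'g': 3, 'a': 31}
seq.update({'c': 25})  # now {'g': 3, 'a': 31, 'c': 25}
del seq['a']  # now {'g': 3, 'c': 25}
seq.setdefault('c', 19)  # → 25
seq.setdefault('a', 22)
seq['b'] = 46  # {'g': 3, 'c': 25, 'a': 22, 'b': 46}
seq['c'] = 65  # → {'g': 3, 'c': 65, 'a': 22, 'b': 46}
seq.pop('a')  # 22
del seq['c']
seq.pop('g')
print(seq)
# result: {'b': 46}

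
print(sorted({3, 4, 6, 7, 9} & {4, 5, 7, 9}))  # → [4, 7, 9]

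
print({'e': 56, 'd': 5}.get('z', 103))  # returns 103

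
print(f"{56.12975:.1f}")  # 56.1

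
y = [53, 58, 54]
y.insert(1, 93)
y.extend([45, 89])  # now [53, 93, 58, 54, 45, 89]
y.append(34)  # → [53, 93, 58, 54, 45, 89, 34]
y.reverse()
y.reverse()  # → [53, 93, 58, 54, 45, 89, 34]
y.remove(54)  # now [53, 93, 58, 45, 89, 34]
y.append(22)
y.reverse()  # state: [22, 34, 89, 45, 58, 93, 53]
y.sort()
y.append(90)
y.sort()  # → [22, 34, 45, 53, 58, 89, 90, 93]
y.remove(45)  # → [22, 34, 53, 58, 89, 90, 93]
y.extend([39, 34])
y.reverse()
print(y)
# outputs [34, 39, 93, 90, 89, 58, 53, 34, 22]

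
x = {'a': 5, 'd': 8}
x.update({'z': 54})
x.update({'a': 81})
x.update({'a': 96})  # {'a': 96, 'd': 8, 'z': 54}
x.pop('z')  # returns 54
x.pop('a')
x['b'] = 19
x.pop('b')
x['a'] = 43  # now {'d': 8, 'a': 43}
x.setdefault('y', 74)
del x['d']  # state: {'a': 43, 'y': 74}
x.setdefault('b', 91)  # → 91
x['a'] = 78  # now {'a': 78, 'y': 74, 'b': 91}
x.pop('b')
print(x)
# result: {'a': 78, 'y': 74}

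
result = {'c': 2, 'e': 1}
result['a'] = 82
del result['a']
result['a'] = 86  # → {'c': 2, 'e': 1, 'a': 86}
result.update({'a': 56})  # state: {'c': 2, 'e': 1, 'a': 56}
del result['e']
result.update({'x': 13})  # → {'c': 2, 'a': 56, 'x': 13}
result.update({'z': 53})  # {'c': 2, 'a': 56, 'x': 13, 'z': 53}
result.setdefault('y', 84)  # 84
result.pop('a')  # 56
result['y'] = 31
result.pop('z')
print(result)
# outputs {'c': 2, 'x': 13, 'y': 31}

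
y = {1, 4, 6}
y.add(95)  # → {1, 4, 6, 95}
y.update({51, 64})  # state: {1, 4, 6, 51, 64, 95}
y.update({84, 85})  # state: {1, 4, 6, 51, 64, 84, 85, 95}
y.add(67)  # {1, 4, 6, 51, 64, 67, 84, 85, 95}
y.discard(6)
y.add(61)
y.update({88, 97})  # {1, 4, 51, 61, 64, 67, 84, 85, 88, 95, 97}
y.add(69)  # {1, 4, 51, 61, 64, 67, 69, 84, 85, 88, 95, 97}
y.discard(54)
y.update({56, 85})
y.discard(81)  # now {1, 4, 51, 56, 61, 64, 67, 69, 84, 85, 88, 95, 97}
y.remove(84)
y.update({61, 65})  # {1, 4, 51, 56, 61, 64, 65, 67, 69, 85, 88, 95, 97}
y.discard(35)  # {1, 4, 51, 56, 61, 64, 65, 67, 69, 85, 88, 95, 97}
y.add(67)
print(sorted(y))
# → [1, 4, 51, 56, 61, 64, 65, 67, 69, 85, 88, 95, 97]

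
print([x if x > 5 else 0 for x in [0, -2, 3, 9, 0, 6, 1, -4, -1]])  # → [0, 0, 0, 9, 0, 6, 0, 0, 0]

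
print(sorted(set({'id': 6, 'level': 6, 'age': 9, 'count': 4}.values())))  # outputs [4, 6, 9]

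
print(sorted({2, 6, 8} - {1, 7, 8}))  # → [2, 6]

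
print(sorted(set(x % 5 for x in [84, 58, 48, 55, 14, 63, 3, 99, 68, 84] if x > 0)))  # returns [0, 3, 4]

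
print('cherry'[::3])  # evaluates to cr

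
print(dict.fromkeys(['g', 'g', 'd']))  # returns {'g': None, 'd': None}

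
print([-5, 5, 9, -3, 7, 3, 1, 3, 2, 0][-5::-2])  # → [3, -3, 5]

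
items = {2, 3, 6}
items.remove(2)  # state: {3, 6}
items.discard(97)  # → {3, 6}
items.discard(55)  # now {3, 6}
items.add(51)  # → {3, 6, 51}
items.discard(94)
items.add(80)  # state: {3, 6, 51, 80}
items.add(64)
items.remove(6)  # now {3, 51, 64, 80}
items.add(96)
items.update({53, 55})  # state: {3, 51, 53, 55, 64, 80, 96}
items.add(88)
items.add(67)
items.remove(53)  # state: {3, 51, 55, 64, 67, 80, 88, 96}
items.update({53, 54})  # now {3, 51, 53, 54, 55, 64, 67, 80, 88, 96}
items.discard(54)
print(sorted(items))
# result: [3, 51, 53, 55, 64, 67, 80, 88, 96]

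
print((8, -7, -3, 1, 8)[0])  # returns 8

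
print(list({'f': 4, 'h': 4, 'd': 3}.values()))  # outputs [4, 4, 3]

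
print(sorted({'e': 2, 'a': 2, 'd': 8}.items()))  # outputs [('a', 2), ('d', 8), ('e', 2)]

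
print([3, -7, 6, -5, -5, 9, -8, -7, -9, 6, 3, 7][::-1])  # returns [7, 3, 6, -9, -7, -8, 9, -5, -5, 6, -7, 3]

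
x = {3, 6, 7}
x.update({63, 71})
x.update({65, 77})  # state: {3, 6, 7, 63, 65, 71, 77}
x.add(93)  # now {3, 6, 7, 63, 65, 71, 77, 93}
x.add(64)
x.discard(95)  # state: {3, 6, 7, 63, 64, 65, 71, 77, 93}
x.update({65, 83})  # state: {3, 6, 7, 63, 64, 65, 71, 77, 83, 93}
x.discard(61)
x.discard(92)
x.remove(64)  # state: {3, 6, 7, 63, 65, 71, 77, 83, 93}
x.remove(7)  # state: {3, 6, 63, 65, 71, 77, 83, 93}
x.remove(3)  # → {6, 63, 65, 71, 77, 83, 93}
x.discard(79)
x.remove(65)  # {6, 63, 71, 77, 83, 93}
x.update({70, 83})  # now {6, 63, 70, 71, 77, 83, 93}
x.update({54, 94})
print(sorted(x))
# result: [6, 54, 63, 70, 71, 77, 83, 93, 94]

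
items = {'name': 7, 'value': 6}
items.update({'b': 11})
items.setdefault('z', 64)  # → 64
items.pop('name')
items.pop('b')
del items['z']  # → {'value': 6}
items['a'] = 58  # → {'value': 6, 'a': 58}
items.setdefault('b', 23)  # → 23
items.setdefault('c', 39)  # 39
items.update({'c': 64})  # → {'value': 6, 'a': 58, 'b': 23, 'c': 64}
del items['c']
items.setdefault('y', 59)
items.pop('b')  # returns 23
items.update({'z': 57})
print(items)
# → {'value': 6, 'a': 58, 'y': 59, 'z': 57}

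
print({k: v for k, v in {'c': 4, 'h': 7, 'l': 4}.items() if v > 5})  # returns {'h': 7}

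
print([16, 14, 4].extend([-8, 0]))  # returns None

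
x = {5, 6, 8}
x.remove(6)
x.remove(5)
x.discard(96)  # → {8}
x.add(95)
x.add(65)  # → {8, 65, 95}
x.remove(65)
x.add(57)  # {8, 57, 95}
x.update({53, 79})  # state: {8, 53, 57, 79, 95}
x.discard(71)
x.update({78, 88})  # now {8, 53, 57, 78, 79, 88, 95}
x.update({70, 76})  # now {8, 53, 57, 70, 76, 78, 79, 88, 95}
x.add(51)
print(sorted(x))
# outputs [8, 51, 53, 57, 70, 76, 78, 79, 88, 95]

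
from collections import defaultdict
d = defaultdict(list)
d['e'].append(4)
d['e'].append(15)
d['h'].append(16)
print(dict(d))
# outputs {'e': [4, 15], 'h': [16]}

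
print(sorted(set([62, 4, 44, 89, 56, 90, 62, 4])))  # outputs [4, 44, 56, 62, 89, 90]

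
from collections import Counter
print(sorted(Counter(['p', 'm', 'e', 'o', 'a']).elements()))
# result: ['a', 'e', 'm', 'o', 'p']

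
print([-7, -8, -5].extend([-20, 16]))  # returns None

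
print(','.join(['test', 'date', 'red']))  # test,date,red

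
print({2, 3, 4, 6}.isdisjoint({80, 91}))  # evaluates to True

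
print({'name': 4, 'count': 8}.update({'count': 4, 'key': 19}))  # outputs None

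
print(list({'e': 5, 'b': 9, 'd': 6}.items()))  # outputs [('e', 5), ('b', 9), ('d', 6)]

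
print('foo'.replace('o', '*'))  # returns f**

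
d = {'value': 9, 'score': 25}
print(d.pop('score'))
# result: 25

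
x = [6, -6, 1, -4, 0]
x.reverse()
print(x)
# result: [0, -4, 1, -6, 6]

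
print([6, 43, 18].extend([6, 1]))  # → None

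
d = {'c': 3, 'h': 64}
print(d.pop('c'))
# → 3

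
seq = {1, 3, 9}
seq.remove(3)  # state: {1, 9}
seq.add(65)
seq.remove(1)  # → {9, 65}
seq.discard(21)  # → {9, 65}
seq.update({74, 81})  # {9, 65, 74, 81}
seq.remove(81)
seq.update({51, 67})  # {9, 51, 65, 67, 74}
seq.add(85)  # {9, 51, 65, 67, 74, 85}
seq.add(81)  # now {9, 51, 65, 67, 74, 81, 85}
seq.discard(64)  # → {9, 51, 65, 67, 74, 81, 85}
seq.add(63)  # {9, 51, 63, 65, 67, 74, 81, 85}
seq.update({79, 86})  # {9, 51, 63, 65, 67, 74, 79, 81, 85, 86}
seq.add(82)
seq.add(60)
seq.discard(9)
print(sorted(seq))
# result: [51, 60, 63, 65, 67, 74, 79, 81, 82, 85, 86]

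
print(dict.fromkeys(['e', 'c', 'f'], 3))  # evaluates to {'e': 3, 'c': 3, 'f': 3}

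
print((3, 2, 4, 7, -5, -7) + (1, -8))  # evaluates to (3, 2, 4, 7, -5, -7, 1, -8)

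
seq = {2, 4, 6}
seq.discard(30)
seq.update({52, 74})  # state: {2, 4, 6, 52, 74}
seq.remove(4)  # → {2, 6, 52, 74}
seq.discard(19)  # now {2, 6, 52, 74}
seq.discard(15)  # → {2, 6, 52, 74}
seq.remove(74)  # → {2, 6, 52}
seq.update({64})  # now {2, 6, 52, 64}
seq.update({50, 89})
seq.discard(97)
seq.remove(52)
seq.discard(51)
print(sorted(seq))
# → [2, 6, 50, 64, 89]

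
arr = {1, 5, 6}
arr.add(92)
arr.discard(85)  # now {1, 5, 6, 92}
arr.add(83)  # {1, 5, 6, 83, 92}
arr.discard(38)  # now {1, 5, 6, 83, 92}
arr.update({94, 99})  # {1, 5, 6, 83, 92, 94, 99}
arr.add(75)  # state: {1, 5, 6, 75, 83, 92, 94, 99}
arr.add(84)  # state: {1, 5, 6, 75, 83, 84, 92, 94, 99}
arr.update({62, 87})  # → {1, 5, 6, 62, 75, 83, 84, 87, 92, 94, 99}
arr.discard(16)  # {1, 5, 6, 62, 75, 83, 84, 87, 92, 94, 99}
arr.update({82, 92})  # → {1, 5, 6, 62, 75, 82, 83, 84, 87, 92, 94, 99}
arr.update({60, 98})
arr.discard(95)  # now {1, 5, 6, 60, 62, 75, 82, 83, 84, 87, 92, 94, 98, 99}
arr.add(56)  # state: {1, 5, 6, 56, 60, 62, 75, 82, 83, 84, 87, 92, 94, 98, 99}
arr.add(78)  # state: {1, 5, 6, 56, 60, 62, 75, 78, 82, 83, 84, 87, 92, 94, 98, 99}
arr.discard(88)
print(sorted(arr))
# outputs [1, 5, 6, 56, 60, 62, 75, 78, 82, 83, 84, 87, 92, 94, 98, 99]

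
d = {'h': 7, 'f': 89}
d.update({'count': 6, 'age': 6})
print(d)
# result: {'h': 7, 'f': 89, 'count': 6, 'age': 6}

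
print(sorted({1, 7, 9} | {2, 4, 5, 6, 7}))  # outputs [1, 2, 4, 5, 6, 7, 9]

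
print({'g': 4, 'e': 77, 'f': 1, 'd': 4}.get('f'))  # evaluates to 1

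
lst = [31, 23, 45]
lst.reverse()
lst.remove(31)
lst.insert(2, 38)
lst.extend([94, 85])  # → [45, 23, 38, 94, 85]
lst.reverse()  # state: [85, 94, 38, 23, 45]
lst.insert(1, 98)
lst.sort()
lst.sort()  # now [23, 38, 45, 85, 94, 98]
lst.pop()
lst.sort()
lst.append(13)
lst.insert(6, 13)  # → [23, 38, 45, 85, 94, 13, 13]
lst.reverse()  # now [13, 13, 94, 85, 45, 38, 23]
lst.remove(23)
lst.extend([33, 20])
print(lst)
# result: [13, 13, 94, 85, 45, 38, 33, 20]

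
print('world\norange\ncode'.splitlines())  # ['world', 'orange', 'code']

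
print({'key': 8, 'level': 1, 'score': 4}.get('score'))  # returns 4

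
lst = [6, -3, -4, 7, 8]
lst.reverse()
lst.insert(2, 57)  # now [8, 7, 57, -4, -3, 6]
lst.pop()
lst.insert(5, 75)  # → [8, 7, 57, -4, -3, 75]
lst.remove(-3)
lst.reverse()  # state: [75, -4, 57, 7, 8]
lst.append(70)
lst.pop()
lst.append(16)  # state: [75, -4, 57, 7, 8, 16]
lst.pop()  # 16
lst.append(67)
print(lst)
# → [75, -4, 57, 7, 8, 67]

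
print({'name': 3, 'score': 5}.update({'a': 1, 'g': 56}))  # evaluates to None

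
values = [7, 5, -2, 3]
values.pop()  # 3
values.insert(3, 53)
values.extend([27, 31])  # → [7, 5, -2, 53, 27, 31]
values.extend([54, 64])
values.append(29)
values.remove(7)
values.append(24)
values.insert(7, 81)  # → [5, -2, 53, 27, 31, 54, 64, 81, 29, 24]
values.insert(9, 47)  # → [5, -2, 53, 27, 31, 54, 64, 81, 29, 47, 24]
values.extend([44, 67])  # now [5, -2, 53, 27, 31, 54, 64, 81, 29, 47, 24, 44, 67]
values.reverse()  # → [67, 44, 24, 47, 29, 81, 64, 54, 31, 27, 53, -2, 5]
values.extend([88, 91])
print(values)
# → [67, 44, 24, 47, 29, 81, 64, 54, 31, 27, 53, -2, 5, 88, 91]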